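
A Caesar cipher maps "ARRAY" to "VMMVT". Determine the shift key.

Step 1: Compare first letters: A (position 0) -> V (position 21).
Step 2: Shift = (21 - 0) mod 26 = 21.
The shift value is 21.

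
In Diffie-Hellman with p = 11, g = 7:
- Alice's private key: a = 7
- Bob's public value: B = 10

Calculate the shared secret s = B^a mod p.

Step 1: s = B^a mod p = 10^7 mod 11.
  10^1 mod 11 = 10
  10^2 mod 11 = (10 * 10) mod 11 = 1
  10^3 mod 11 = (1 * 10) mod 11 = 10
  10^4 mod 11 = (10 * 10) mod 11 = 1
  10^5 mod 11 = (1 * 10) mod 11 = 10
  10^6 mod 11 = (10 * 10) mod 11 = 1
  10^7 mod 11 = (1 * 10) mod 11 = 10
Result: shared secret = 10.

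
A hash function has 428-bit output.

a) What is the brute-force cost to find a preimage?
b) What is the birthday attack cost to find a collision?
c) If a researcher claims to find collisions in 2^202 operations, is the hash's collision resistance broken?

Step 1: Preimage resistance requires brute-force of 2^428 operations.
Step 2: Collision resistance (birthday bound) = 2^(428/2) = 2^214.
Step 3: The claimed attack costs 2^202 operations.
Step 4: Since 2^202 < 2^214, the claimed attack beats the generic birthday bound, so collision resistance is broken.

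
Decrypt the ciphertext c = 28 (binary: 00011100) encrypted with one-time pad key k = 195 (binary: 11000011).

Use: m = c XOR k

Step 1: XOR ciphertext with key:
  Ciphertext: 00011100
  Key:        11000011
  XOR:        11011111
Step 2: Plaintext = 11011111 = 223 in decimal.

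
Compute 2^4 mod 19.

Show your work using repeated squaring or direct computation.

Step 1: Compute 2^4 mod 19 step by step, reducing modulo 19 at each step.
  2^1 mod 19 = 2
  2^2 mod 19 = (2 * 2) mod 19 = 4
  2^3 mod 19 = (4 * 2) mod 19 = 8
  2^4 mod 19 = (8 * 2) mod 19 = 16
Step 2: Result = 16.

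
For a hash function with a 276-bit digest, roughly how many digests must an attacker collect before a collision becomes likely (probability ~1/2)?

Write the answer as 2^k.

Step 1: The birthday paradox gives collision probability ~50% after sqrt(2^n) = 2^(n/2) hashes.
Step 2: For 276-bit output: 2^(276/2) = 2^138.
Step 3: Approximately 2^138 hash computations needed.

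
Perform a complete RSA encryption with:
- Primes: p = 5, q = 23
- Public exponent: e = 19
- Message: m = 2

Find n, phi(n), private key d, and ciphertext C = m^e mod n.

Step 1: n = 5 * 23 = 115.
Step 2: phi(n) = (5-1)(23-1) = 4 * 22 = 88.
Step 3: Find d = 19^(-1) mod 88 = 51.
  Verify: 19 * 51 = 969 = 1 (mod 88).
Step 4: C = 2^19 mod 115 = 3.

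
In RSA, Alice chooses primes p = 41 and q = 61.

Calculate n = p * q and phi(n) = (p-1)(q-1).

Step 1: n = p * q = 41 * 61 = 2501.
Step 2: phi(n) = (p-1)(q-1) = 40 * 60 = 2400.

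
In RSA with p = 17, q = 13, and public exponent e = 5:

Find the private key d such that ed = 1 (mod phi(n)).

Step 1: n = 17 * 13 = 221.
Step 2: phi(n) = 16 * 12 = 192.
Step 3: Find d such that 5 * d = 1 (mod 192).
Step 4: d = 5^(-1) mod 192 = 77.
Verification: 5 * 77 = 385 = 2 * 192 + 1.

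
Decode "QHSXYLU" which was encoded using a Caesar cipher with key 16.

Step 1: Reverse the shift by subtracting 16 from each letter position.
  Q (position 16) -> position (16-16) mod 26 = 0 -> A
  H (position 7) -> position (7-16) mod 26 = 17 -> R
  S (position 18) -> position (18-16) mod 26 = 2 -> C
  X (position 23) -> position (23-16) mod 26 = 7 -> H
  Y (position 24) -> position (24-16) mod 26 = 8 -> I
  L (position 11) -> position (11-16) mod 26 = 21 -> V
  U (position 20) -> position (20-16) mod 26 = 4 -> E
Decrypted message: ARCHIVE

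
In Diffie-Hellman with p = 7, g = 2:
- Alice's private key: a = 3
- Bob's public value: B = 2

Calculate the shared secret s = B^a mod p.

Step 1: s = B^a mod p = 2^3 mod 7.
  2^1 mod 7 = 2
  2^2 mod 7 = (2 * 2) mod 7 = 4
  2^3 mod 7 = (4 * 2) mod 7 = 1
Result: shared secret = 1.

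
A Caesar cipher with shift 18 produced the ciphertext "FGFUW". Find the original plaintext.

Step 1: Reverse the shift by subtracting 18 from each letter position.
  F (position 5) -> position (5-18) mod 26 = 13 -> N
  G (position 6) -> position (6-18) mod 26 = 14 -> O
  F (position 5) -> position (5-18) mod 26 = 13 -> N
  U (position 20) -> position (20-18) mod 26 = 2 -> C
  W (position 22) -> position (22-18) mod 26 = 4 -> E
Decrypted message: NONCE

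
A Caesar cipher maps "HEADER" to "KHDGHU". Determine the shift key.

Step 1: Compare first letters: H (position 7) -> K (position 10).
Step 2: Shift = (10 - 7) mod 26 = 3.
The shift value is 3.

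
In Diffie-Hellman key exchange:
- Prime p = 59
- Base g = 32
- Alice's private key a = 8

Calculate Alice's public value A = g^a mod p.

Step 1: A = g^a mod p = 32^8 mod 59.
  32^1 mod 59 = 32
  32^2 mod 59 = (32 * 32) mod 59 = 21
  32^3 mod 59 = (21 * 32) mod 59 = 23
  32^4 mod 59 = (23 * 32) mod 59 = 28
  32^5 mod 59 = (28 * 32) mod 59 = 11
  32^6 mod 59 = (11 * 32) mod 59 = 57
  32^7 mod 59 = (57 * 32) mod 59 = 54
  32^8 mod 59 = (54 * 32) mod 59 = 17
Result: A = 17.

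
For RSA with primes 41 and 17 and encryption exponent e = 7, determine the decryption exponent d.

Step 1: n = 41 * 17 = 697.
Step 2: phi(n) = 40 * 16 = 640.
Step 3: Find d such that 7 * d = 1 (mod 640).
Step 4: d = 7^(-1) mod 640 = 183.
Verification: 7 * 183 = 1281 = 2 * 640 + 1.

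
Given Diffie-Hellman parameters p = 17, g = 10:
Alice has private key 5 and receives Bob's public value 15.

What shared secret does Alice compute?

Step 1: s = B^a mod p = 15^5 mod 17.
  15^1 mod 17 = 15
  15^2 mod 17 = (15 * 15) mod 17 = 4
  15^3 mod 17 = (4 * 15) mod 17 = 9
  15^4 mod 17 = (9 * 15) mod 17 = 16
  15^5 mod 17 = (16 * 15) mod 17 = 2
Result: shared secret = 2.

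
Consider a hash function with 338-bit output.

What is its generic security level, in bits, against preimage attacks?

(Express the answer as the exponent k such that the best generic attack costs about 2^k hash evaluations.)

Step 1: The hash has a 338-bit output.
Step 2: Preimage resistance means: given a digest h(x), it should be infeasible to find any input that hashes to it.
With a 338-bit output there are 2^338 possible digests, so a generic brute-force preimage search costs about 2^338 evaluations.
Step 3: Security level = 338 bits.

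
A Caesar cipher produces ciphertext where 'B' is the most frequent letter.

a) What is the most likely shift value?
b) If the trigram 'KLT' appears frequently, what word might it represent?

Step 1: In English, 'E' is the most frequent letter (12.7%).
Step 2: The most frequent ciphertext letter is 'B' (position 1).
Step 3: Shift = (1 - 4) mod 26 = 23.
Step 4: Decrypt 'KLT' by shifting back 23:
  K -> N
  L -> O
  T -> W
Step 5: 'KLT' decrypts to 'NOW'.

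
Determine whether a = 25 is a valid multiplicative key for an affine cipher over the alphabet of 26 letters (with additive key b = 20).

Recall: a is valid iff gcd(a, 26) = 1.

Step 1: Compute gcd(25, 26).
Step 2: gcd(25, 26) = 1.
Since gcd = 1, 25 is coprime with 26, so it is a valid key.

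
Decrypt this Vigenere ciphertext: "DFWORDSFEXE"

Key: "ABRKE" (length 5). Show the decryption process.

Step 1: Key 'ABRKE' has length 5. Extended key: ABRKEABRKEA
Step 2: Decrypt each position:
  D(3) - A(0) = 3 = D
  F(5) - B(1) = 4 = E
  W(22) - R(17) = 5 = F
  O(14) - K(10) = 4 = E
  R(17) - E(4) = 13 = N
  D(3) - A(0) = 3 = D
  S(18) - B(1) = 17 = R
  F(5) - R(17) = 14 = O
  E(4) - K(10) = 20 = U
  X(23) - E(4) = 19 = T
  E(4) - A(0) = 4 = E
Plaintext: DEFENDROUTE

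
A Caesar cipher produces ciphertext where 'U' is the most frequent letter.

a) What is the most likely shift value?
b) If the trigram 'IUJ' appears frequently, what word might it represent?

Step 1: In English, 'E' is the most frequent letter (12.7%).
Step 2: The most frequent ciphertext letter is 'U' (position 20).
Step 3: Shift = (20 - 4) mod 26 = 16.
Step 4: Decrypt 'IUJ' by shifting back 16:
  I -> S
  U -> E
  J -> T
Step 5: 'IUJ' decrypts to 'SET'.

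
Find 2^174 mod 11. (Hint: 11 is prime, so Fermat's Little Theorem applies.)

Step 1: Since 11 is prime, by Fermat's Little Theorem: 2^10 = 1 (mod 11).
Step 2: Reduce exponent: 174 mod 10 = 4.
Step 3: So 2^174 = 2^4 (mod 11).
Step 4: 2^4 mod 11 = 5.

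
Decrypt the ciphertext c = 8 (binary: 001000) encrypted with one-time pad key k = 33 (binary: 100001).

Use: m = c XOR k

Step 1: XOR ciphertext with key:
  Ciphertext: 001000
  Key:        100001
  XOR:        101001
Step 2: Plaintext = 101001 = 41 in decimal.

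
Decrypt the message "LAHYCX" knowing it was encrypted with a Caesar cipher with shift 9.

Step 1: Reverse the shift by subtracting 9 from each letter position.
  L (position 11) -> position (11-9) mod 26 = 2 -> C
  A (position 0) -> position (0-9) mod 26 = 17 -> R
  H (position 7) -> position (7-9) mod 26 = 24 -> Y
  Y (position 24) -> position (24-9) mod 26 = 15 -> P
  C (position 2) -> position (2-9) mod 26 = 19 -> T
  X (position 23) -> position (23-9) mod 26 = 14 -> O
Decrypted message: CRYPTO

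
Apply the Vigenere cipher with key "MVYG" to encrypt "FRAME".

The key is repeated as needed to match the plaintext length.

Step 1: Repeat key to match plaintext length:
  Plaintext: FRAME
  Key:       MVYGM
Step 2: Encrypt each letter:
  F(5) + M(12) = (5+12) mod 26 = 17 = R
  R(17) + V(21) = (17+21) mod 26 = 12 = M
  A(0) + Y(24) = (0+24) mod 26 = 24 = Y
  M(12) + G(6) = (12+6) mod 26 = 18 = S
  E(4) + M(12) = (4+12) mod 26 = 16 = Q
Ciphertext: RMYSQ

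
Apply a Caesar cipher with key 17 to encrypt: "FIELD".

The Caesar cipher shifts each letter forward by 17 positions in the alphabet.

Step 1: For each letter, shift forward by 17 positions (mod 26).
  F (position 5) -> position (5+17) mod 26 = 22 -> W
  I (position 8) -> position (8+17) mod 26 = 25 -> Z
  E (position 4) -> position (4+17) mod 26 = 21 -> V
  L (position 11) -> position (11+17) mod 26 = 2 -> C
  D (position 3) -> position (3+17) mod 26 = 20 -> U
Result: WZVCU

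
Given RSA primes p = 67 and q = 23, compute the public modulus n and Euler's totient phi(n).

Step 1: n = p * q = 67 * 23 = 1541.
Step 2: phi(n) = (p-1)(q-1) = 66 * 22 = 1452.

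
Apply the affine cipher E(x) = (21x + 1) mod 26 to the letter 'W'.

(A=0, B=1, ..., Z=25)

Step 1: Convert 'W' to number: x = 22.
Step 2: E(22) = (21 * 22 + 1) mod 26 = 463 mod 26 = 21.
Step 3: Convert 21 back to letter: V.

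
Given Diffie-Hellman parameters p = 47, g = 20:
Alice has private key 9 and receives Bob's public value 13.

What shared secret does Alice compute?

Step 1: s = B^a mod p = 13^9 mod 47.
  13^1 mod 47 = 13
  13^2 mod 47 = (13 * 13) mod 47 = 28
  13^3 mod 47 = (28 * 13) mod 47 = 35
  13^4 mod 47 = (35 * 13) mod 47 = 32
  13^5 mod 47 = (32 * 13) mod 47 = 40
  13^6 mod 47 = (40 * 13) mod 47 = 3
  13^7 mod 47 = (3 * 13) mod 47 = 39
  13^8 mod 47 = (39 * 13) mod 47 = 37
  13^9 mod 47 = (37 * 13) mod 47 = 11
Result: shared secret = 11.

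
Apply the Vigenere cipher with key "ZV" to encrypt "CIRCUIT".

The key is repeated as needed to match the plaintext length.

Step 1: Repeat key to match plaintext length:
  Plaintext: CIRCUIT
  Key:       ZVZVZVZ
Step 2: Encrypt each letter:
  C(2) + Z(25) = (2+25) mod 26 = 1 = B
  I(8) + V(21) = (8+21) mod 26 = 3 = D
  R(17) + Z(25) = (17+25) mod 26 = 16 = Q
  C(2) + V(21) = (2+21) mod 26 = 23 = X
  U(20) + Z(25) = (20+25) mod 26 = 19 = T
  I(8) + V(21) = (8+21) mod 26 = 3 = D
  T(19) + Z(25) = (19+25) mod 26 = 18 = S
Ciphertext: BDQXTDS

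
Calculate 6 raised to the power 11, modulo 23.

Step 1: Compute 6^11 mod 23 step by step, reducing modulo 23 at each step.
  6^1 mod 23 = 6
  6^2 mod 23 = (6 * 6) mod 23 = 13
  6^3 mod 23 = (13 * 6) mod 23 = 9
  6^4 mod 23 = (9 * 6) mod 23 = 8
  6^5 mod 23 = (8 * 6) mod 23 = 2
  6^6 mod 23 = (2 * 6) mod 23 = 12
  6^7 mod 23 = (12 * 6) mod 23 = 3
  6^8 mod 23 = (3 * 6) mod 23 = 18
  6^9 mod 23 = (18 * 6) mod 23 = 16
  6^10 mod 23 = (16 * 6) mod 23 = 4
  6^11 mod 23 = (4 * 6) mod 23 = 1
Step 2: Result = 1.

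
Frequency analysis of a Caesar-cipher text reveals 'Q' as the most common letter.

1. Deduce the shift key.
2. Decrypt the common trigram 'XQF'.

Step 1: In English, 'E' is the most frequent letter (12.7%).
Step 2: The most frequent ciphertext letter is 'Q' (position 16).
Step 3: Shift = (16 - 4) mod 26 = 12.
Step 4: Decrypt 'XQF' by shifting back 12:
  X -> L
  Q -> E
  F -> T
Step 5: 'XQF' decrypts to 'LET'.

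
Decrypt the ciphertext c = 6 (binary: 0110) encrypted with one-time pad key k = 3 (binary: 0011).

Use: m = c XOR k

Step 1: XOR ciphertext with key:
  Ciphertext: 0110
  Key:        0011
  XOR:        0101
Step 2: Plaintext = 0101 = 5 in decimal.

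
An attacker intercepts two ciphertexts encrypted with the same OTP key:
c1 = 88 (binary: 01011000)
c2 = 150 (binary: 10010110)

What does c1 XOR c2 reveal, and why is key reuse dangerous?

Step 1: c1 XOR c2 = (m1 XOR k) XOR (m2 XOR k).
Step 2: By XOR associativity/commutativity: = m1 XOR m2 XOR k XOR k = m1 XOR m2.
Step 3: 01011000 XOR 10010110 = 11001110 = 206.
Step 4: The key cancels out! An attacker learns m1 XOR m2 = 206, revealing the relationship between plaintexts.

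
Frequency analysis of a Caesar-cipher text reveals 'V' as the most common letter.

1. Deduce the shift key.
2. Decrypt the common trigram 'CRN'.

Step 1: In English, 'E' is the most frequent letter (12.7%).
Step 2: The most frequent ciphertext letter is 'V' (position 21).
Step 3: Shift = (21 - 4) mod 26 = 17.
Step 4: Decrypt 'CRN' by shifting back 17:
  C -> L
  R -> A
  N -> W
Step 5: 'CRN' decrypts to 'LAW'.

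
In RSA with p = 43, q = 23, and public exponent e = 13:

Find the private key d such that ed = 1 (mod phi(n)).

Step 1: n = 43 * 23 = 989.
Step 2: phi(n) = 42 * 22 = 924.
Step 3: Find d such that 13 * d = 1 (mod 924).
Step 4: d = 13^(-1) mod 924 = 853.
Verification: 13 * 853 = 11089 = 12 * 924 + 1.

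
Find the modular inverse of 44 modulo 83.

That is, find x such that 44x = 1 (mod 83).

Step 1: We need x such that 44 * x = 1 (mod 83).
Step 2: Using the extended Euclidean algorithm or trial:
  44 * 17 = 748 = 9 * 83 + 1.
Step 3: Since 748 mod 83 = 1, the inverse is x = 17.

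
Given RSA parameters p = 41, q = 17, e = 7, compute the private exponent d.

Step 1: n = 41 * 17 = 697.
Step 2: phi(n) = 40 * 16 = 640.
Step 3: Find d such that 7 * d = 1 (mod 640).
Step 4: d = 7^(-1) mod 640 = 183.
Verification: 7 * 183 = 1281 = 2 * 640 + 1.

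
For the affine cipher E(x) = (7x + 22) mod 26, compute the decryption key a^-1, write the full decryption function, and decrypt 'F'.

Step 1: Find a^-1, the modular inverse of 7 mod 26.
Step 2: We need 7 * a^-1 = 1 (mod 26).
Step 3: 7 * 15 = 105 = 4 * 26 + 1, so a^-1 = 15.
Step 4: D(y) = 15(y - 22) mod 26.
Step 5: Apply to 'F' (y = 5): D(5) = 15 * (5 - 22) mod 26 = 15 * -17 mod 26 = 5 -> 'F'.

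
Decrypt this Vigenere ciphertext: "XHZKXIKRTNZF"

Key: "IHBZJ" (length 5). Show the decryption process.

Step 1: Key 'IHBZJ' has length 5. Extended key: IHBZJIHBZJIH
Step 2: Decrypt each position:
  X(23) - I(8) = 15 = P
  H(7) - H(7) = 0 = A
  Z(25) - B(1) = 24 = Y
  K(10) - Z(25) = 11 = L
  X(23) - J(9) = 14 = O
  I(8) - I(8) = 0 = A
  K(10) - H(7) = 3 = D
  R(17) - B(1) = 16 = Q
  T(19) - Z(25) = 20 = U
  N(13) - J(9) = 4 = E
  Z(25) - I(8) = 17 = R
  F(5) - H(7) = 24 = Y
Plaintext: PAYLOADQUERY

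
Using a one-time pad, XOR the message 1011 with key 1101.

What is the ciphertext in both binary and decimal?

Step 1: Write out the XOR operation bit by bit:
  Message: 1011
  Key:     1101
  XOR:     0110
Step 2: Convert to decimal: 0110 = 6.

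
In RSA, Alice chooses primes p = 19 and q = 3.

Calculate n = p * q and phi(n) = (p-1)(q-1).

Step 1: n = p * q = 19 * 3 = 57.
Step 2: phi(n) = (p-1)(q-1) = 18 * 2 = 36.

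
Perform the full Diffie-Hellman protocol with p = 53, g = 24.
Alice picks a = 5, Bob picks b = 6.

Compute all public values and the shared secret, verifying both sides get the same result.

Step 1: A = g^a mod p = 24^5 mod 53 = 10.
Step 2: B = g^b mod p = 24^6 mod 53 = 28.
Step 3: Alice computes s = B^a mod p = 28^5 mod 53 = 49.
Step 4: Bob computes s = A^b mod p = 10^6 mod 53 = 49.
Both sides agree: shared secret = 49.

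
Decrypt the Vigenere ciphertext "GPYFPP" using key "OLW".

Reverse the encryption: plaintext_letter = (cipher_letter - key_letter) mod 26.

Step 1: Extend key: OLWOLW
Step 2: Decrypt each letter (c - k) mod 26:
  G(6) - O(14) = (6-14) mod 26 = 18 = S
  P(15) - L(11) = (15-11) mod 26 = 4 = E
  Y(24) - W(22) = (24-22) mod 26 = 2 = C
  F(5) - O(14) = (5-14) mod 26 = 17 = R
  P(15) - L(11) = (15-11) mod 26 = 4 = E
  P(15) - W(22) = (15-22) mod 26 = 19 = T
Plaintext: SECRET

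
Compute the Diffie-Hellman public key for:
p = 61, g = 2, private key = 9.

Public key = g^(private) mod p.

Step 1: A = g^a mod p = 2^9 mod 61.
  2^1 mod 61 = 2
  2^2 mod 61 = (2 * 2) mod 61 = 4
  2^3 mod 61 = (4 * 2) mod 61 = 8
  2^4 mod 61 = (8 * 2) mod 61 = 16
  2^5 mod 61 = (16 * 2) mod 61 = 32
  2^6 mod 61 = (32 * 2) mod 61 = 3
  2^7 mod 61 = (3 * 2) mod 61 = 6
  2^8 mod 61 = (6 * 2) mod 61 = 12
  2^9 mod 61 = (12 * 2) mod 61 = 24
Result: A = 24.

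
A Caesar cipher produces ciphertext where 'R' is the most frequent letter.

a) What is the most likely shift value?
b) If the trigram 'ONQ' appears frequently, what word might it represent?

Step 1: In English, 'E' is the most frequent letter (12.7%).
Step 2: The most frequent ciphertext letter is 'R' (position 17).
Step 3: Shift = (17 - 4) mod 26 = 13.
Step 4: Decrypt 'ONQ' by shifting back 13:
  O -> B
  N -> A
  Q -> D
Step 5: 'ONQ' decrypts to 'BAD'.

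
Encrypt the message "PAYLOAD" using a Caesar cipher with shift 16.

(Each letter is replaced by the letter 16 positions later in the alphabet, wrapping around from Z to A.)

Step 1: For each letter, shift forward by 16 positions (mod 26).
  P (position 15) -> position (15+16) mod 26 = 5 -> F
  A (position 0) -> position (0+16) mod 26 = 16 -> Q
  Y (position 24) -> position (24+16) mod 26 = 14 -> O
  L (position 11) -> position (11+16) mod 26 = 1 -> B
  O (position 14) -> position (14+16) mod 26 = 4 -> E
  A (position 0) -> position (0+16) mod 26 = 16 -> Q
  D (position 3) -> position (3+16) mod 26 = 19 -> T
Result: FQOBEQT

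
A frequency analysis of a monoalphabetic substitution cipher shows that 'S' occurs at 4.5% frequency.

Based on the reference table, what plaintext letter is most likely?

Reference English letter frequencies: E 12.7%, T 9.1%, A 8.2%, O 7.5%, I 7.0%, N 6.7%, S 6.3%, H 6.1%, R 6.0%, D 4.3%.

Step 1: The observed frequency is 4.5%.
Step 2: Compare with English frequencies:
  E: 12.7% (difference: 8.2%)
  T: 9.1% (difference: 4.6%)
  A: 8.2% (difference: 3.7%)
  O: 7.5% (difference: 3.0%)
  I: 7.0% (difference: 2.5%)
  N: 6.7% (difference: 2.2%)
  S: 6.3% (difference: 1.8%)
  H: 6.1% (difference: 1.6%)
  R: 6.0% (difference: 1.5%)
  D: 4.3% (difference: 0.2%) <-- closest
Step 3: 'S' most likely represents 'D' (frequency 4.3%).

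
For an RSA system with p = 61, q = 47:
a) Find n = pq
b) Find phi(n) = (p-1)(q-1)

Step 1: n = p * q = 61 * 47 = 2867.
Step 2: phi(n) = (p-1)(q-1) = 60 * 46 = 2760.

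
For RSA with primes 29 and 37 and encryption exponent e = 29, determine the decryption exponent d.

Step 1: n = 29 * 37 = 1073.
Step 2: phi(n) = 28 * 36 = 1008.
Step 3: Find d such that 29 * d = 1 (mod 1008).
Step 4: d = 29^(-1) mod 1008 = 869.
Verification: 29 * 869 = 25201 = 25 * 1008 + 1.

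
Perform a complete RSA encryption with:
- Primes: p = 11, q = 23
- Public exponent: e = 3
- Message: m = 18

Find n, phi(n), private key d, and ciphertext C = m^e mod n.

Step 1: n = 11 * 23 = 253.
Step 2: phi(n) = (11-1)(23-1) = 10 * 22 = 220.
Step 3: Find d = 3^(-1) mod 220 = 147.
  Verify: 3 * 147 = 441 = 1 (mod 220).
Step 4: C = 18^3 mod 253 = 13.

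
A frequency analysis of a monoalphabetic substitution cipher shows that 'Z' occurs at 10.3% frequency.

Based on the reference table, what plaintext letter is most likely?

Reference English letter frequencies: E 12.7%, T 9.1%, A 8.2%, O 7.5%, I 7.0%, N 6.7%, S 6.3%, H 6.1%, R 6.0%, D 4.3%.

Step 1: The observed frequency is 10.3%.
Step 2: Compare with English frequencies:
  E: 12.7% (difference: 2.4%)
  T: 9.1% (difference: 1.2%) <-- closest
  A: 8.2% (difference: 2.1%)
  O: 7.5% (difference: 2.8%)
  I: 7.0% (difference: 3.3%)
  N: 6.7% (difference: 3.6%)
  S: 6.3% (difference: 4.0%)
  H: 6.1% (difference: 4.2%)
  R: 6.0% (difference: 4.3%)
  D: 4.3% (difference: 6.0%)
Step 3: 'Z' most likely represents 'T' (frequency 9.1%).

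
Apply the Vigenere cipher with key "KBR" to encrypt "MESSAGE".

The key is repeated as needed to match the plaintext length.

Step 1: Repeat key to match plaintext length:
  Plaintext: MESSAGE
  Key:       KBRKBRK
Step 2: Encrypt each letter:
  M(12) + K(10) = (12+10) mod 26 = 22 = W
  E(4) + B(1) = (4+1) mod 26 = 5 = F
  S(18) + R(17) = (18+17) mod 26 = 9 = J
  S(18) + K(10) = (18+10) mod 26 = 2 = C
  A(0) + B(1) = (0+1) mod 26 = 1 = B
  G(6) + R(17) = (6+17) mod 26 = 23 = X
  E(4) + K(10) = (4+10) mod 26 = 14 = O
Ciphertext: WFJCBXO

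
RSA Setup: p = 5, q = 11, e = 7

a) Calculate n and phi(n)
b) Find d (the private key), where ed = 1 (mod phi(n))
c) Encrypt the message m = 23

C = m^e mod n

Step 1: n = 5 * 11 = 55.
Step 2: phi(n) = (5-1)(11-1) = 4 * 10 = 40.
Step 3: Find d = 7^(-1) mod 40 = 23.
  Verify: 7 * 23 = 161 = 1 (mod 40).
Step 4: C = 23^7 mod 55 = 12.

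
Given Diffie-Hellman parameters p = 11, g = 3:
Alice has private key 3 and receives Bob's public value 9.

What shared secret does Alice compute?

Step 1: s = B^a mod p = 9^3 mod 11.
  9^1 mod 11 = 9
  9^2 mod 11 = (9 * 9) mod 11 = 4
  9^3 mod 11 = (4 * 9) mod 11 = 3
Result: shared secret = 3.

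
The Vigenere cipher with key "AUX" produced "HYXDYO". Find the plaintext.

Step 1: Extend key: AUXAUX
Step 2: Decrypt each letter (c - k) mod 26:
  H(7) - A(0) = (7-0) mod 26 = 7 = H
  Y(24) - U(20) = (24-20) mod 26 = 4 = E
  X(23) - X(23) = (23-23) mod 26 = 0 = A
  D(3) - A(0) = (3-0) mod 26 = 3 = D
  Y(24) - U(20) = (24-20) mod 26 = 4 = E
  O(14) - X(23) = (14-23) mod 26 = 17 = R
Plaintext: HEADER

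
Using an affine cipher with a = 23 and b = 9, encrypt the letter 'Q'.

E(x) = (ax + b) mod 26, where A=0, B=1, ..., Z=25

Step 1: Convert 'Q' to number: x = 16.
Step 2: E(16) = (23 * 16 + 9) mod 26 = 377 mod 26 = 13.
Step 3: Convert 13 back to letter: N.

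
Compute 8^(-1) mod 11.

Step 1: We need x such that 8 * x = 1 (mod 11).
Step 2: Using the extended Euclidean algorithm or trial:
  8 * 7 = 56 = 5 * 11 + 1.
Step 3: Since 56 mod 11 = 1, the inverse is x = 7.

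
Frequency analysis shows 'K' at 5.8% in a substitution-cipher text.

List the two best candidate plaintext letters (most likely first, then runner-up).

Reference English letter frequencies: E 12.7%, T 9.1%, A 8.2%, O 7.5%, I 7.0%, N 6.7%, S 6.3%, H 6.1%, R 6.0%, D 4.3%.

Step 1: Observed frequency of 'K' is 5.8%.
Step 2: Compute distances to each reference frequency and sort:
  R (6.0%): difference = 0.2% <-- BEST
  H (6.1%): difference = 0.3% <-- RUNNER-UP
  S (6.3%): difference = 0.5%
  N (6.7%): difference = 0.9%
  I (7.0%): difference = 1.2%
Step 3: Most likely is 'R' (6.0%, diff 0.2%); second most likely is 'H' (6.1%, diff 0.3%).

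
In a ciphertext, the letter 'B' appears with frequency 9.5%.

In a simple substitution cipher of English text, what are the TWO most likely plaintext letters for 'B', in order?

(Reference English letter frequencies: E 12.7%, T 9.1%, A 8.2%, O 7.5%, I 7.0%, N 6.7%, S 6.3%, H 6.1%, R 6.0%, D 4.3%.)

Step 1: Observed frequency of 'B' is 9.5%.
Step 2: Compute distances to each reference frequency and sort:
  T (9.1%): difference = 0.4% <-- BEST
  A (8.2%): difference = 1.3% <-- RUNNER-UP
  O (7.5%): difference = 2.0%
  I (7.0%): difference = 2.5%
  N (6.7%): difference = 2.8%
Step 3: Most likely is 'T' (9.1%, diff 0.4%); second most likely is 'A' (8.2%, diff 1.3%).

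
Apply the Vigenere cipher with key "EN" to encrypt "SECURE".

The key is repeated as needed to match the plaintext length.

Step 1: Repeat key to match plaintext length:
  Plaintext: SECURE
  Key:       ENENEN
Step 2: Encrypt each letter:
  S(18) + E(4) = (18+4) mod 26 = 22 = W
  E(4) + N(13) = (4+13) mod 26 = 17 = R
  C(2) + E(4) = (2+4) mod 26 = 6 = G
  U(20) + N(13) = (20+13) mod 26 = 7 = H
  R(17) + E(4) = (17+4) mod 26 = 21 = V
  E(4) + N(13) = (4+13) mod 26 = 17 = R
Ciphertext: WRGHVR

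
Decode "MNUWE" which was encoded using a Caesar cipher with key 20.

Step 1: Reverse the shift by subtracting 20 from each letter position.
  M (position 12) -> position (12-20) mod 26 = 18 -> S
  N (position 13) -> position (13-20) mod 26 = 19 -> T
  U (position 20) -> position (20-20) mod 26 = 0 -> A
  W (position 22) -> position (22-20) mod 26 = 2 -> C
  E (position 4) -> position (4-20) mod 26 = 10 -> K
Decrypted message: STACK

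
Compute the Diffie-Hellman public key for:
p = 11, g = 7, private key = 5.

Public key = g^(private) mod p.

Step 1: A = g^a mod p = 7^5 mod 11.
  7^1 mod 11 = 7
  7^2 mod 11 = (7 * 7) mod 11 = 5
  7^3 mod 11 = (5 * 7) mod 11 = 2
  7^4 mod 11 = (2 * 7) mod 11 = 3
  7^5 mod 11 = (3 * 7) mod 11 = 10
Result: A = 10.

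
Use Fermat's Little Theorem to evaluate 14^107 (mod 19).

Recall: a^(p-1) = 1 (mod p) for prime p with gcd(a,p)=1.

Step 1: Since 19 is prime, by Fermat's Little Theorem: 14^18 = 1 (mod 19).
Step 2: Reduce exponent: 107 mod 18 = 17.
Step 3: So 14^107 = 14^17 (mod 19).
Step 4: 14^17 mod 19 = 15.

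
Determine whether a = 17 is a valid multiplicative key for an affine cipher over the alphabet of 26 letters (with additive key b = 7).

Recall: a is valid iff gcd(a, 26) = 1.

Step 1: Compute gcd(17, 26).
Step 2: gcd(17, 26) = 1.
Since gcd = 1, 17 is coprime with 26, so it is a valid key.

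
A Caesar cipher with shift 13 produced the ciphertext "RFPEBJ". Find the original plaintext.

Step 1: Reverse the shift by subtracting 13 from each letter position.
  R (position 17) -> position (17-13) mod 26 = 4 -> E
  F (position 5) -> position (5-13) mod 26 = 18 -> S
  P (position 15) -> position (15-13) mod 26 = 2 -> C
  E (position 4) -> position (4-13) mod 26 = 17 -> R
  B (position 1) -> position (1-13) mod 26 = 14 -> O
  J (position 9) -> position (9-13) mod 26 = 22 -> W
Decrypted message: ESCROW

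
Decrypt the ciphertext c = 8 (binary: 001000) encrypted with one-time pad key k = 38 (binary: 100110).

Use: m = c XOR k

Step 1: XOR ciphertext with key:
  Ciphertext: 001000
  Key:        100110
  XOR:        101110
Step 2: Plaintext = 101110 = 46 in decimal.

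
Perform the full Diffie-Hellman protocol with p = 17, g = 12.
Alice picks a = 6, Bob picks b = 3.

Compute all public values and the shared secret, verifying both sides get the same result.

Step 1: A = g^a mod p = 12^6 mod 17 = 2.
Step 2: B = g^b mod p = 12^3 mod 17 = 11.
Step 3: Alice computes s = B^a mod p = 11^6 mod 17 = 8.
Step 4: Bob computes s = A^b mod p = 2^3 mod 17 = 8.
Both sides agree: shared secret = 8.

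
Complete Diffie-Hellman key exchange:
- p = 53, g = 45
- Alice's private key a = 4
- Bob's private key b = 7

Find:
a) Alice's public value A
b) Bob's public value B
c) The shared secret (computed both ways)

Step 1: A = g^a mod p = 45^4 mod 53 = 15.
Step 2: B = g^b mod p = 45^7 mod 53 = 5.
Step 3: Alice computes s = B^a mod p = 5^4 mod 53 = 42.
Step 4: Bob computes s = A^b mod p = 15^7 mod 53 = 42.
Both sides agree: shared secret = 42.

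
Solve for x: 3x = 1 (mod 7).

Step 1: We need x such that 3 * x = 1 (mod 7).
Step 2: Using the extended Euclidean algorithm or trial:
  3 * 5 = 15 = 2 * 7 + 1.
Step 3: Since 15 mod 7 = 1, the inverse is x = 5.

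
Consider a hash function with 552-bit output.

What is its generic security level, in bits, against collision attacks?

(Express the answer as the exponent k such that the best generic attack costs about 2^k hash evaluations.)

Step 1: The hash has a 552-bit output.
Step 2: Collision resistance means it should be infeasible to find any x != y with h(x) = h(y).
By the birthday bound, a generic collision search succeeds after about sqrt(2^552) = 2^(552/2) = 2^276 evaluations.
Step 3: Security level = 276 bits.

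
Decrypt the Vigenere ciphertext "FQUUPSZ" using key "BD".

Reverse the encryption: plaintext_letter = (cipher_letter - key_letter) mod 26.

Step 1: Extend key: BDBDBDB
Step 2: Decrypt each letter (c - k) mod 26:
  F(5) - B(1) = (5-1) mod 26 = 4 = E
  Q(16) - D(3) = (16-3) mod 26 = 13 = N
  U(20) - B(1) = (20-1) mod 26 = 19 = T
  U(20) - D(3) = (20-3) mod 26 = 17 = R
  P(15) - B(1) = (15-1) mod 26 = 14 = O
  S(18) - D(3) = (18-3) mod 26 = 15 = P
  Z(25) - B(1) = (25-1) mod 26 = 24 = Y
Plaintext: ENTROPY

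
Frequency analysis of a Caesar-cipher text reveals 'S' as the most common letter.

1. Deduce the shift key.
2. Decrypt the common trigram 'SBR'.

Step 1: In English, 'E' is the most frequent letter (12.7%).
Step 2: The most frequent ciphertext letter is 'S' (position 18).
Step 3: Shift = (18 - 4) mod 26 = 14.
Step 4: Decrypt 'SBR' by shifting back 14:
  S -> E
  B -> N
  R -> D
Step 5: 'SBR' decrypts to 'END'.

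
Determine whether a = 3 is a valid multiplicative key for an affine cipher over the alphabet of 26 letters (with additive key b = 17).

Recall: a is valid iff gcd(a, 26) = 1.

Step 1: Compute gcd(3, 26).
Step 2: gcd(3, 26) = 1.
Since gcd = 1, 3 is coprime with 26, so it is a valid key.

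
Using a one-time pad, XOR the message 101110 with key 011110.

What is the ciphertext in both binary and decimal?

Step 1: Write out the XOR operation bit by bit:
  Message: 101110
  Key:     011110
  XOR:     110000
Step 2: Convert to decimal: 110000 = 48.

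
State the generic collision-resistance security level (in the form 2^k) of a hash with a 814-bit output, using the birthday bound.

Step 1: The birthday paradox gives collision probability ~50% after sqrt(2^n) = 2^(n/2) hashes.
Step 2: For 814-bit output: 2^(814/2) = 2^407.
Step 3: Approximately 2^407 hash computations needed.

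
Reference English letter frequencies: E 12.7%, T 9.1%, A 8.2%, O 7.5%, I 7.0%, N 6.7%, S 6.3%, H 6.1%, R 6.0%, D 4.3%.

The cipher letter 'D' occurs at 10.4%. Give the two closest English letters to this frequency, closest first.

Step 1: Observed frequency of 'D' is 10.4%.
Step 2: Compute distances to each reference frequency and sort:
  T (9.1%): difference = 1.3% <-- BEST
  A (8.2%): difference = 2.2% <-- RUNNER-UP
  E (12.7%): difference = 2.3%
  O (7.5%): difference = 2.9%
  I (7.0%): difference = 3.4%
Step 3: Most likely is 'T' (9.1%, diff 1.3%); second most likely is 'A' (8.2%, diff 2.2%).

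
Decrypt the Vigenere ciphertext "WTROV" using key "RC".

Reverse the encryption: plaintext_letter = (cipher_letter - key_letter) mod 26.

Step 1: Extend key: RCRCR
Step 2: Decrypt each letter (c - k) mod 26:
  W(22) - R(17) = (22-17) mod 26 = 5 = F
  T(19) - C(2) = (19-2) mod 26 = 17 = R
  R(17) - R(17) = (17-17) mod 26 = 0 = A
  O(14) - C(2) = (14-2) mod 26 = 12 = M
  V(21) - R(17) = (21-17) mod 26 = 4 = E
Plaintext: FRAME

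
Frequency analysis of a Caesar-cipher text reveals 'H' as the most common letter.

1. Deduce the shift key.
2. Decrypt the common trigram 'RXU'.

Step 1: In English, 'E' is the most frequent letter (12.7%).
Step 2: The most frequent ciphertext letter is 'H' (position 7).
Step 3: Shift = (7 - 4) mod 26 = 3.
Step 4: Decrypt 'RXU' by shifting back 3:
  R -> O
  X -> U
  U -> R
Step 5: 'RXU' decrypts to 'OUR'.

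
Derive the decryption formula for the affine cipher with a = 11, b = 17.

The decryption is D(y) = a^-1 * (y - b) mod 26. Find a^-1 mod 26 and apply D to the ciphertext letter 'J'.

Step 1: Find a^-1, the modular inverse of 11 mod 26.
Step 2: We need 11 * a^-1 = 1 (mod 26).
Step 3: 11 * 19 = 209 = 8 * 26 + 1, so a^-1 = 19.
Step 4: D(y) = 19(y - 17) mod 26.
Step 5: Apply to 'J' (y = 9): D(9) = 19 * (9 - 17) mod 26 = 19 * -8 mod 26 = 4 -> 'E'.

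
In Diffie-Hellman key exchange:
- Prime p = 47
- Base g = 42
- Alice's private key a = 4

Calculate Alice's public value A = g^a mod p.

Step 1: A = g^a mod p = 42^4 mod 47.
  42^1 mod 47 = 42
  42^2 mod 47 = (42 * 42) mod 47 = 25
  42^3 mod 47 = (25 * 42) mod 47 = 16
  42^4 mod 47 = (16 * 42) mod 47 = 14
Result: A = 14.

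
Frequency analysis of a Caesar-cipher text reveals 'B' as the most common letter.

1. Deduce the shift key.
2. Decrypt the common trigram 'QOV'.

Step 1: In English, 'E' is the most frequent letter (12.7%).
Step 2: The most frequent ciphertext letter is 'B' (position 1).
Step 3: Shift = (1 - 4) mod 26 = 23.
Step 4: Decrypt 'QOV' by shifting back 23:
  Q -> T
  O -> R
  V -> Y
Step 5: 'QOV' decrypts to 'TRY'.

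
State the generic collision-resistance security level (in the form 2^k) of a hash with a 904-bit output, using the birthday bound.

Step 1: The birthday paradox gives collision probability ~50% after sqrt(2^n) = 2^(n/2) hashes.
Step 2: For 904-bit output: 2^(904/2) = 2^452.
Step 3: Approximately 2^452 hash computations needed.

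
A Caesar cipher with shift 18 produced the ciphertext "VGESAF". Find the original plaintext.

Step 1: Reverse the shift by subtracting 18 from each letter position.
  V (position 21) -> position (21-18) mod 26 = 3 -> D
  G (position 6) -> position (6-18) mod 26 = 14 -> O
  E (position 4) -> position (4-18) mod 26 = 12 -> M
  S (position 18) -> position (18-18) mod 26 = 0 -> A
  A (position 0) -> position (0-18) mod 26 = 8 -> I
  F (position 5) -> position (5-18) mod 26 = 13 -> N
Decrypted message: DOMAIN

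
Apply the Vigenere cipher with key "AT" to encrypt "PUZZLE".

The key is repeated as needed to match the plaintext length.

Step 1: Repeat key to match plaintext length:
  Plaintext: PUZZLE
  Key:       ATATAT
Step 2: Encrypt each letter:
  P(15) + A(0) = (15+0) mod 26 = 15 = P
  U(20) + T(19) = (20+19) mod 26 = 13 = N
  Z(25) + A(0) = (25+0) mod 26 = 25 = Z
  Z(25) + T(19) = (25+19) mod 26 = 18 = S
  L(11) + A(0) = (11+0) mod 26 = 11 = L
  E(4) + T(19) = (4+19) mod 26 = 23 = X
Ciphertext: PNZSLX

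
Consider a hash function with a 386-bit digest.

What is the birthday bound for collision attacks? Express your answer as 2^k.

Step 1: The birthday paradox gives collision probability ~50% after sqrt(2^n) = 2^(n/2) hashes.
Step 2: For 386-bit output: 2^(386/2) = 2^193.
Step 3: Approximately 2^193 hash computations needed.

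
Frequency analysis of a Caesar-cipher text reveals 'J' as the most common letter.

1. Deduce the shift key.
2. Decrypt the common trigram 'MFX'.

Step 1: In English, 'E' is the most frequent letter (12.7%).
Step 2: The most frequent ciphertext letter is 'J' (position 9).
Step 3: Shift = (9 - 4) mod 26 = 5.
Step 4: Decrypt 'MFX' by shifting back 5:
  M -> H
  F -> A
  X -> S
Step 5: 'MFX' decrypts to 'HAS'.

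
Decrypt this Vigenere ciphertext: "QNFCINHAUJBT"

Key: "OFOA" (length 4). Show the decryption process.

Step 1: Key 'OFOA' has length 4. Extended key: OFOAOFOAOFOA
Step 2: Decrypt each position:
  Q(16) - O(14) = 2 = C
  N(13) - F(5) = 8 = I
  F(5) - O(14) = 17 = R
  C(2) - A(0) = 2 = C
  I(8) - O(14) = 20 = U
  N(13) - F(5) = 8 = I
  H(7) - O(14) = 19 = T
  A(0) - A(0) = 0 = A
  U(20) - O(14) = 6 = G
  J(9) - F(5) = 4 = E
  B(1) - O(14) = 13 = N
  T(19) - A(0) = 19 = T
Plaintext: CIRCUITAGENT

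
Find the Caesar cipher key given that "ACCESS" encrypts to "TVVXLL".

Step 1: Compare first letters: A (position 0) -> T (position 19).
Step 2: Shift = (19 - 0) mod 26 = 19.
The shift value is 19.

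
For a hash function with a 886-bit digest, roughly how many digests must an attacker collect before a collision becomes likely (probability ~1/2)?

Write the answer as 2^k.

Step 1: The birthday paradox gives collision probability ~50% after sqrt(2^n) = 2^(n/2) hashes.
Step 2: For 886-bit output: 2^(886/2) = 2^443.
Step 3: Approximately 2^443 hash computations needed.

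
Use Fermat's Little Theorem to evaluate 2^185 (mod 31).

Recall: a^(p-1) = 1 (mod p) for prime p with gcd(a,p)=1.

Step 1: Since 31 is prime, by Fermat's Little Theorem: 2^30 = 1 (mod 31).
Step 2: Reduce exponent: 185 mod 30 = 5.
Step 3: So 2^185 = 2^5 (mod 31).
Step 4: 2^5 mod 31 = 1.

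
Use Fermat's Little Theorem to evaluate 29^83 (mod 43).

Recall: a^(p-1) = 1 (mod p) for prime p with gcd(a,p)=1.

Step 1: Since 43 is prime, by Fermat's Little Theorem: 29^42 = 1 (mod 43).
Step 2: Reduce exponent: 83 mod 42 = 41.
Step 3: So 29^83 = 29^41 (mod 43).
Step 4: 29^41 mod 43 = 3.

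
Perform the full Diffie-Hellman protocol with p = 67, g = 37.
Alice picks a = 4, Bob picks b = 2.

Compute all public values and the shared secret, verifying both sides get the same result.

Step 1: A = g^a mod p = 37^4 mod 67 = 37.
Step 2: B = g^b mod p = 37^2 mod 67 = 29.
Step 3: Alice computes s = B^a mod p = 29^4 mod 67 = 29.
Step 4: Bob computes s = A^b mod p = 37^2 mod 67 = 29.
Both sides agree: shared secret = 29.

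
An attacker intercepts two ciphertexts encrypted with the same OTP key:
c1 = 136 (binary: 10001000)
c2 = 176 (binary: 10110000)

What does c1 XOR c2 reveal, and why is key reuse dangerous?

Step 1: c1 XOR c2 = (m1 XOR k) XOR (m2 XOR k).
Step 2: By XOR associativity/commutativity: = m1 XOR m2 XOR k XOR k = m1 XOR m2.
Step 3: 10001000 XOR 10110000 = 00111000 = 56.
Step 4: The key cancels out! An attacker learns m1 XOR m2 = 56, revealing the relationship between plaintexts.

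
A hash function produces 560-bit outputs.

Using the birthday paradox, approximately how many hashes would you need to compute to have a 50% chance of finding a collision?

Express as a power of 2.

Step 1: The birthday paradox gives collision probability ~50% after sqrt(2^n) = 2^(n/2) hashes.
Step 2: For 560-bit output: 2^(560/2) = 2^280.
Step 3: Approximately 2^280 hash computations needed.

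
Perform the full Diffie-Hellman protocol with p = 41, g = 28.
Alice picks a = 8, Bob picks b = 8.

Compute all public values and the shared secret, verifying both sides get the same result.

Step 1: A = g^a mod p = 28^8 mod 41 = 10.
Step 2: B = g^b mod p = 28^8 mod 41 = 10.
Step 3: Alice computes s = B^a mod p = 10^8 mod 41 = 16.
Step 4: Bob computes s = A^b mod p = 10^8 mod 41 = 16.
Both sides agree: shared secret = 16.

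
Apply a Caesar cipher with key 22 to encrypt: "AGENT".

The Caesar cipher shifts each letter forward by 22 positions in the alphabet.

Step 1: For each letter, shift forward by 22 positions (mod 26).
  A (position 0) -> position (0+22) mod 26 = 22 -> W
  G (position 6) -> position (6+22) mod 26 = 2 -> C
  E (position 4) -> position (4+22) mod 26 = 0 -> A
  N (position 13) -> position (13+22) mod 26 = 9 -> J
  T (position 19) -> position (19+22) mod 26 = 15 -> P
Result: WCAJP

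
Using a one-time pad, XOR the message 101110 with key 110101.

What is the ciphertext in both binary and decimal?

Step 1: Write out the XOR operation bit by bit:
  Message: 101110
  Key:     110101
  XOR:     011011
Step 2: Convert to decimal: 011011 = 27.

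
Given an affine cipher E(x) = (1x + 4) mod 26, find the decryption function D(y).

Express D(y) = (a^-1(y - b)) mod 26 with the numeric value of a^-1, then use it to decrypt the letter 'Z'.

Step 1: Find a^-1, the modular inverse of 1 mod 26.
Step 2: We need 1 * a^-1 = 1 (mod 26).
Step 3: 1 * 1 = 1 = 0 * 26 + 1, so a^-1 = 1.
Step 4: D(y) = 1(y - 4) mod 26.
Step 5: Apply to 'Z' (y = 25): D(25) = 1 * (25 - 4) mod 26 = 1 * 21 mod 26 = 21 -> 'V'.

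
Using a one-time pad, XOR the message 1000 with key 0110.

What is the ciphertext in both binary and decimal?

Step 1: Write out the XOR operation bit by bit:
  Message: 1000
  Key:     0110
  XOR:     1110
Step 2: Convert to decimal: 1110 = 14.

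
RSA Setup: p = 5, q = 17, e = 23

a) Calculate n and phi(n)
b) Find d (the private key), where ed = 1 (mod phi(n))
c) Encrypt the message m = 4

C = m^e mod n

Step 1: n = 5 * 17 = 85.
Step 2: phi(n) = (5-1)(17-1) = 4 * 16 = 64.
Step 3: Find d = 23^(-1) mod 64 = 39.
  Verify: 23 * 39 = 897 = 1 (mod 64).
Step 4: C = 4^23 mod 85 = 64.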